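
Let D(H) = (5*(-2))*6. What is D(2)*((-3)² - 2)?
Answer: -420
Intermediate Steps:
D(H) = -60 (D(H) = -10*6 = -60)
D(2)*((-3)² - 2) = -60*((-3)² - 2) = -60*(9 - 2) = -60*7 = -420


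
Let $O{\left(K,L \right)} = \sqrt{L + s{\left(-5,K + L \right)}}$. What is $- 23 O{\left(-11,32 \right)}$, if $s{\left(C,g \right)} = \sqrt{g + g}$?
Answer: $- 23 \sqrt{32 + \sqrt{42}} \approx -142.68$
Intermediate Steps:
$s{\left(C,g \right)} = \sqrt{2} \sqrt{g}$ ($s{\left(C,g \right)} = \sqrt{2 g} = \sqrt{2} \sqrt{g}$)
$O{\left(K,L \right)} = \sqrt{L + \sqrt{2} \sqrt{K + L}}$
$- 23 O{\left(-11,32 \right)} = - 23 \sqrt{32 + \sqrt{2} \sqrt{-11 + 32}} = - 23 \sqrt{32 + \sqrt{2} \sqrt{21}} = - 23 \sqrt{32 + \sqrt{42}}$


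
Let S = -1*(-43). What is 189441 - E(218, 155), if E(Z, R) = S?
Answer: 189398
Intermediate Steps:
S = 43
E(Z, R) = 43
189441 - E(218, 155) = 189441 - 1*43 = 189441 - 43 = 189398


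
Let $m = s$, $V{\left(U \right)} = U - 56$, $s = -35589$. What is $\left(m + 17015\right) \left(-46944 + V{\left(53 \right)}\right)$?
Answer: $871993578$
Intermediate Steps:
$V{\left(U \right)} = -56 + U$ ($V{\left(U \right)} = U - 56 = -56 + U$)
$m = -35589$
$\left(m + 17015\right) \left(-46944 + V{\left(53 \right)}\right) = \left(-35589 + 17015\right) \left(-46944 + \left(-56 + 53\right)\right) = - 18574 \left(-46944 - 3\right) = \left(-18574\right) \left(-46947\right) = 871993578$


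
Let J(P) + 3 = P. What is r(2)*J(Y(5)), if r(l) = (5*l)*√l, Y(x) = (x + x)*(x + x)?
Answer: 970*√2 ≈ 1371.8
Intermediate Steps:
Y(x) = 4*x² (Y(x) = (2*x)*(2*x) = 4*x²)
J(P) = -3 + P
r(l) = 5*l^(3/2)
r(2)*J(Y(5)) = (5*2^(3/2))*(-3 + 4*5²) = (5*(2*√2))*(-3 + 4*25) = (10*√2)*(-3 + 100) = (10*√2)*97 = 970*√2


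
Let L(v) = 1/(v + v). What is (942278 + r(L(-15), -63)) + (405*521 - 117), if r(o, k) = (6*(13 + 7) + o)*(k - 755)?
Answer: 15825499/15 ≈ 1.0550e+6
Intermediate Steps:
L(v) = 1/(2*v)
r(o, k) = (-755 + k)*(120 + o) (r(o, k) = (6*20 + o)*(-755 + k) = (120 + o)*(-755 + k) = (-755 + k)*(120 + o))
(942278 + r(L(-15), -63)) + (405*521 - 117) = (942278 + (-90600 - 755/(2*(-15)) + 120*(-63) - 63/(2*(-15)))) + (405*521 - 117) = (942278 + (-90600 - 755*(-1)/(2*15) - 7560 - 63*(-1)/(2*15))) + (211005 - 117) = (942278 + (-90600 - 755*(-1/30) - 7560 - 63*(-1/30))) + 210888 = (942278 + (-90600 + 151/6 - 7560 + 21/10)) + 210888 = (942278 - 1471991/15) + 210888 = 12662179/15 + 210888 = 15825499/15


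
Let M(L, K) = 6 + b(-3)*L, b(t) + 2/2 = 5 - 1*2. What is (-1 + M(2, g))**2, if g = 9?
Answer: 81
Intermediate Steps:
b(t) = 2 (b(t) = -1 + (5 - 1*2) = -1 + (5 - 2) = -1 + 3 = 2)
M(L, K) = 6 + 2*L
(-1 + M(2, g))**2 = (-1 + (6 + 2*2))**2 = (-1 + (6 + 4))**2 = (-1 + 10)**2 = 9**2 = 81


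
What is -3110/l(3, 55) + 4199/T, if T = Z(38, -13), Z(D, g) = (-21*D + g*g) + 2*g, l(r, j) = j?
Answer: -453599/7205 ≈ -62.956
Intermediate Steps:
Z(D, g) = g**2 - 21*D + 2*g (Z(D, g) = (-21*D + g**2) + 2*g = (g**2 - 21*D) + 2*g = g**2 - 21*D + 2*g)
T = -655 (T = (-13)**2 - 21*38 + 2*(-13) = 169 - 798 - 26 = -655)
-3110/l(3, 55) + 4199/T = -3110/55 + 4199/(-655) = -3110*1/55 + 4199*(-1/655) = -622/11 - 4199/655 = -453599/7205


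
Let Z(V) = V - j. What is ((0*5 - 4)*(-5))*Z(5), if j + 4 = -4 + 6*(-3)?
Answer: 620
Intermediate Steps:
j = -26 (j = -4 + (-4 + 6*(-3)) = -4 + (-4 - 18) = -4 - 22 = -26)
Z(V) = 26 + V (Z(V) = V - 1*(-26) = V + 26 = 26 + V)
((0*5 - 4)*(-5))*Z(5) = ((0*5 - 4)*(-5))*(26 + 5) = ((0 - 4)*(-5))*31 = -4*(-5)*31 = 20*31 = 620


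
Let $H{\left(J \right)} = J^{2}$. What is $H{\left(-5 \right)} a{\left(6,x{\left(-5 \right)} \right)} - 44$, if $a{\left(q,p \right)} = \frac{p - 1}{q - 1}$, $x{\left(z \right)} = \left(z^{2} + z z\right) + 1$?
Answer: $206$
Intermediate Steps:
$x{\left(z \right)} = 1 + 2 z^{2}$ ($x{\left(z \right)} = \left(z^{2} + z^{2}\right) + 1 = 2 z^{2} + 1 = 1 + 2 z^{2}$)
$a{\left(q,p \right)} = \frac{-1 + p}{-1 + q}$
$H{\left(-5 \right)} a{\left(6,x{\left(-5 \right)} \right)} - 44 = \left(-5\right)^{2} \frac{-1 + \left(1 + 2 \left(-5\right)^{2}\right)}{-1 + 6} - 44 = 25 \frac{-1 + \left(1 + 2 \cdot 25\right)}{5} - 44 = 25 \frac{-1 + \left(1 + 50\right)}{5} - 44 = 25 \frac{-1 + 51}{5} - 44 = 25 \cdot \frac{1}{5} \cdot 50 - 44 = 25 \cdot 10 - 44 = 250 - 44 = 206$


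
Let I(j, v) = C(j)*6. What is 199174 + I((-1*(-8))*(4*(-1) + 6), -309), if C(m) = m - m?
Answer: 199174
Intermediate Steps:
C(m) = 0
I(j, v) = 0 (I(j, v) = 0*6 = 0)
199174 + I((-1*(-8))*(4*(-1) + 6), -309) = 199174 + 0 = 199174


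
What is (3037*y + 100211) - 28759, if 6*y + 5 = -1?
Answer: 68415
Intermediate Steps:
y = -1 (y = -5/6 + (1/6)*(-1) = -5/6 - 1/6 = -1)
(3037*y + 100211) - 28759 = (3037*(-1) + 100211) - 28759 = (-3037 + 100211) - 28759 = 97174 - 28759 = 68415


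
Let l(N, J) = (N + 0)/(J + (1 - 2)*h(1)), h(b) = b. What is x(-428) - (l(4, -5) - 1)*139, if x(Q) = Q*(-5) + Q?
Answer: 5831/3 ≈ 1943.7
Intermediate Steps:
x(Q) = -4*Q (x(Q) = -5*Q + Q = -4*Q)
l(N, J) = N/(-1 + J) (l(N, J) = (N + 0)/(J + (1 - 2)*1) = N/(J - 1*1) = N/(J - 1) = N/(-1 + J))
x(-428) - (l(4, -5) - 1)*139 = -4*(-428) - (4/(-1 - 5) - 1)*139 = 1712 - (4/(-6) - 1)*139 = 1712 - (4*(-⅙) - 1)*139 = 1712 - (-⅔ - 1)*139 = 1712 - (-5)*139/3 = 1712 - 1*(-695/3) = 1712 + 695/3 = 5831/3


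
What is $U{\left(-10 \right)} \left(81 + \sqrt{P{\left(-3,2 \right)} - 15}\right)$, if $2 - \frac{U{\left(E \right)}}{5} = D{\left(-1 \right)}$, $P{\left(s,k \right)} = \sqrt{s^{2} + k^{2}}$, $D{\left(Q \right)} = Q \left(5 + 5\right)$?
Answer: $4860 + 60 \sqrt{-15 + \sqrt{13}} \approx 4860.0 + 202.53 i$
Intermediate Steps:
$D{\left(Q \right)} = 10 Q$ ($D{\left(Q \right)} = Q 10 = 10 Q$)
$P{\left(s,k \right)} = \sqrt{k^{2} + s^{2}}$
$U{\left(E \right)} = 60$ ($U{\left(E \right)} = 10 - 5 \cdot 10 \left(-1\right) = 10 - -50 = 10 + 50 = 60$)
$U{\left(-10 \right)} \left(81 + \sqrt{P{\left(-3,2 \right)} - 15}\right) = 60 \left(81 + \sqrt{\sqrt{2^{2} + \left(-3\right)^{2}} - 15}\right) = 60 \left(81 + \sqrt{\sqrt{4 + 9} - 15}\right) = 60 \left(81 + \sqrt{\sqrt{13} - 15}\right) = 60 \left(81 + \sqrt{-15 + \sqrt{13}}\right) = 4860 + 60 \sqrt{-15 + \sqrt{13}}$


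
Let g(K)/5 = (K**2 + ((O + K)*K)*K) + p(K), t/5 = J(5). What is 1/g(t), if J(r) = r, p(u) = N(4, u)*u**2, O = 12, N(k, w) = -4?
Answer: 1/106250 ≈ 9.4118e-6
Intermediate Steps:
p(u) = -4*u**2
t = 25 (t = 5*5 = 25)
g(K) = -15*K**2 + 5*K**2*(12 + K) (g(K) = 5*((K**2 + ((12 + K)*K)*K) - 4*K**2) = 5*((K**2 + (K*(12 + K))*K) - 4*K**2) = 5*((K**2 + K**2*(12 + K)) - 4*K**2) = 5*(-3*K**2 + K**2*(12 + K)) = -15*K**2 + 5*K**2*(12 + K))
1/g(t) = 1/(5*25**2*(9 + 25)) = 1/(5*625*34) = 1/106250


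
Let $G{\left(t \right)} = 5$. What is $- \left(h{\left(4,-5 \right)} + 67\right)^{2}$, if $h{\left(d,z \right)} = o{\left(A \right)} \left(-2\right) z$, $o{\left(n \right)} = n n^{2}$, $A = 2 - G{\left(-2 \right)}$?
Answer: $-41209$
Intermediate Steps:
$A = -3$ ($A = 2 - 5 = -3$)
$o{\left(n \right)} = n^{3}$
$h{\left(d,z \right)} = 54 z$ ($h{\left(d,z \right)} = \left(-3\right)^{3} \left(-2\right) z = \left(-27\right) \left(-2\right) z = 54 z$)
$- \left(h{\left(4,-5 \right)} + 67\right)^{2} = - \left(54 \left(-5\right) + 67\right)^{2} = - \left(-270 + 67\right)^{2} = - \left(-203\right)^{2} = \left(-1\right) 41209 = -41209$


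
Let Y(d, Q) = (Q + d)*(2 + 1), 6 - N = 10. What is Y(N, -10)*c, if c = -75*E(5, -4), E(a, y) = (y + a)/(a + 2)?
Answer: 450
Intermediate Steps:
E(a, y) = (a + y)/(2 + a)
N = -4 (N = 6 - 1*10 = 6 - 10 = -4)
c = -75/7 (c = -75*(5 - 4)/(2 + 5) = -75/7 ≈ -10.714)
Y(d, Q) = 3*Q + 3*d (Y(d, Q) = (Q + d)*3 = 3*Q + 3*d)
Y(N, -10)*c = (3*(-10) + 3*(-4))*(-75/7) = (-30 - 12)*(-75/7) = -42*(-75/7) = 450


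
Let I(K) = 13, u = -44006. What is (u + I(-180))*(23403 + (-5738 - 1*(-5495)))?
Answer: -1018877880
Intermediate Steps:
(u + I(-180))*(23403 + (-5738 - 1*(-5495))) = (-44006 + 13)*(23403 + (-5738 - 1*(-5495))) = -43993*(23403 + (-5738 + 5495)) = -43993*(23403 - 243) = -43993*23160 = -1018877880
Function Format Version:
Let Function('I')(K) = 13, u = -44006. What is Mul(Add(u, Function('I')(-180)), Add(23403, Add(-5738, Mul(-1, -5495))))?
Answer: -1018877880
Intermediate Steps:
Mul(Add(u, Function('I')(-180)), Add(23403, Add(-5738, Mul(-1, -5495)))) = Mul(Add(-44006, 13), Add(23403, Add(-5738, Mul(-1, -5495)))) = Mul(-43993, Add(23403, Add(-5738, 5495))) = Mul(-43993, Add(23403, -243)) = Mul(-43993, 23160) = -1018877880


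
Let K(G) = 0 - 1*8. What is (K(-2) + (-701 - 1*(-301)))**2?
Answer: 166464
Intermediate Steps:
K(G) = -8 (K(G) = 0 - 8 = -8)
(K(-2) + (-701 - 1*(-301)))**2 = (-8 + (-701 - 1*(-301)))**2 = (-8 + (-701 + 301))**2 = (-8 - 400)**2 = (-408)**2 = 166464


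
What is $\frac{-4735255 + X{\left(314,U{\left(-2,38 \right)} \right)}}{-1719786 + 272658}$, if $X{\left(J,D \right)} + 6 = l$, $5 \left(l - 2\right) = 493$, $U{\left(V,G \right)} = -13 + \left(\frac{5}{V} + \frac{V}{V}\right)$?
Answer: $\frac{3945967}{1205940} \approx 3.2721$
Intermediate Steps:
$U{\left(V,G \right)} = -12 + \frac{5}{V}$ ($U{\left(V,G \right)} = -13 + \left(\frac{5}{V} + 1\right) = -13 + \left(1 + \frac{5}{V}\right) = -12 + \frac{5}{V}$)
$l = \frac{503}{5}$ ($l = 2 + \frac{1}{5} \cdot 493 = 2 + \frac{493}{5} = \frac{503}{5} \approx 100.6$)
$X{\left(J,D \right)} = \frac{473}{5}$ ($X{\left(J,D \right)} = -6 + \frac{503}{5} = \frac{473}{5}$)
$\frac{-4735255 + X{\left(314,U{\left(-2,38 \right)} \right)}}{-1719786 + 272658} = \frac{-4735255 + \frac{473}{5}}{-1719786 + 272658} = - \frac{23675802}{5 \left(-1447128\right)} = \left(- \frac{23675802}{5}\right) \left(- \frac{1}{1447128}\right) = \frac{3945967}{1205940}$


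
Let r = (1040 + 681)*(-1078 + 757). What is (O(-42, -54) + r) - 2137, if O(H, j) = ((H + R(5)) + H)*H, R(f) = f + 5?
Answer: -551470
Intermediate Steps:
r = -552441 (r = 1721*(-321) = -552441)
R(f) = 5 + f
O(H, j) = H*(10 + 2*H) (O(H, j) = ((H + (5 + 5)) + H)*H = ((H + 10) + H)*H = ((10 + H) + H)*H = (10 + 2*H)*H = H*(10 + 2*H))
(O(-42, -54) + r) - 2137 = (2*(-42)*(5 - 42) - 552441) - 2137 = (2*(-42)*(-37) - 552441) - 2137 = (3108 - 552441) - 2137 = -549333 - 2137 = -551470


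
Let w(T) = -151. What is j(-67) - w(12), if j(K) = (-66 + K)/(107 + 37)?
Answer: 21611/144 ≈ 150.08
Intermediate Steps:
j(K) = -11/24 + K/144 (j(K) = (-66 + K)/144 = (-66 + K)*(1/144) = -11/24 + K/144)
j(-67) - w(12) = (-11/24 + (1/144)*(-67)) - 1*(-151) = (-11/24 - 67/144) + 151 = -133/144 + 151 = 21611/144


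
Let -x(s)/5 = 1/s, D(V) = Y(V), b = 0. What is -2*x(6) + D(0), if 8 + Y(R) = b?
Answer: -19/3 ≈ -6.3333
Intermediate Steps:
Y(R) = -8 (Y(R) = -8 + 0 = -8)
D(V) = -8
x(s) = -5/s
-2*x(6) + D(0) = -(-10)/6 - 8 = -2*(-5/6) - 8 = 5/3 - 8 = -19/3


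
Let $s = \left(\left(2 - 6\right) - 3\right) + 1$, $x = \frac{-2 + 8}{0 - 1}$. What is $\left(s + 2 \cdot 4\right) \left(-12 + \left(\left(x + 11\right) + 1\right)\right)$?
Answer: $-12$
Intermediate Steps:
$x = -6$ ($x = \frac{6}{-1} = 6 \left(-1\right) = -6$)
$s = -6$ ($s = \left(\left(2 - 6\right) - 3\right) + 1 = \left(-4 - 3\right) + 1 = -7 + 1 = -6$)
$\left(s + 2 \cdot 4\right) \left(-12 + \left(\left(x + 11\right) + 1\right)\right) = \left(-6 + 2 \cdot 4\right) \left(-12 + \left(\left(-6 + 11\right) + 1\right)\right) = \left(-6 + 8\right) \left(-12 + \left(5 + 1\right)\right) = 2 \left(-12 + 6\right) = 2 \left(-6\right) = -12$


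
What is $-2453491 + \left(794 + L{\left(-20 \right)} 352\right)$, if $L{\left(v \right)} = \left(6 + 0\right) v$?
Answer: $-2494937$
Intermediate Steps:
$L{\left(v \right)} = 6 v$
$-2453491 + \left(794 + L{\left(-20 \right)} 352\right) = -2453491 + \left(794 + 6 \left(-20\right) 352\right) = -2453491 + \left(794 - 42240\right) = -2453491 - 41446 = -2494937$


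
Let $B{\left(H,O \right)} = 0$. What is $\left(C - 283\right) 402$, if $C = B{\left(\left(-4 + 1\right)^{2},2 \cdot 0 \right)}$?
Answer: $-113766$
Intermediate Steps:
$C = 0$
$\left(C - 283\right) 402 = \left(0 - 283\right) 402 = \left(-283\right) 402 = -113766$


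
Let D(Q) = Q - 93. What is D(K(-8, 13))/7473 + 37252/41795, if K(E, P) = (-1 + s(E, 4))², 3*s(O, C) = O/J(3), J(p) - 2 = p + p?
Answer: 2471144069/2811006315 ≈ 0.87910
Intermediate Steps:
J(p) = 2 + 2*p (J(p) = 2 + (p + p) = 2 + 2*p)
s(O, C) = O/24 (s(O, C) = (O/(2 + 2*3))/3 = (O/(2 + 6))/3 = (O/8)/3 = O/24)
K(E, P) = (-1 + E/24)²
D(Q) = -93 + Q
D(K(-8, 13))/7473 + 37252/41795 = (-93 + (-24 - 8)²/576)/7473 + 37252/41795 = (-93 + (1/576)*(-32)²)*(1/7473) + 37252*(1/41795) = (-93 + (1/576)*1024)*(1/7473) + 37252/41795 = (-93 + 16/9)*(1/7473) + 37252/41795 = -821/9*1/7473 + 37252/41795 = -821/67257 + 37252/41795 = 2471144069/2811006315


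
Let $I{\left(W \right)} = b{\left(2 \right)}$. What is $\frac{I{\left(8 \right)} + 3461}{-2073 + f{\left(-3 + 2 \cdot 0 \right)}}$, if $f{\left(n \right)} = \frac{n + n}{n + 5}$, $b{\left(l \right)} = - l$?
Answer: $- \frac{1153}{692} \approx -1.6662$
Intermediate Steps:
$I{\left(W \right)} = -2$ ($I{\left(W \right)} = \left(-1\right) 2 = -2$)
$f{\left(n \right)} = \frac{2 n}{5 + n}$
$\frac{I{\left(8 \right)} + 3461}{-2073 + f{\left(-3 + 2 \cdot 0 \right)}} = \frac{-2 + 3461}{-2073 + \frac{2 \left(-3 + 2 \cdot 0\right)}{5 + \left(-3 + 2 \cdot 0\right)}} = \frac{3459}{-2073 + \frac{2 \left(-3 + 0\right)}{5 + \left(-3 + 0\right)}} = \frac{3459}{-2073 + 2 \left(-3\right) \frac{1}{5 - 3}} = \frac{3459}{-2073 + 2 \left(-3\right) \frac{1}{2}} = \frac{3459}{-2073 - 3} = \frac{3459}{-2076} = 3459 \left(- \frac{1}{2076}\right) = - \frac{1153}{692}$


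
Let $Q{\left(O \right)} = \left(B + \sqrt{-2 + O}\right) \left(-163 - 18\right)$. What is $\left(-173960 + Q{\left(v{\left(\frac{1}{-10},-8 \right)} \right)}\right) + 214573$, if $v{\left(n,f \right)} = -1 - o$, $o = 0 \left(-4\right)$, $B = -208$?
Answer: $78261 - 181 i \sqrt{3} \approx 78261.0 - 313.5 i$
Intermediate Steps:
$o = 0$
$v{\left(n,f \right)} = -1$ ($v{\left(n,f \right)} = -1 - 0 = -1 + 0 = -1$)
$Q{\left(O \right)} = 37648 - 181 \sqrt{-2 + O}$ ($Q{\left(O \right)} = \left(-208 + \sqrt{-2 + O}\right) \left(-163 - 18\right) = \left(-208 + \sqrt{-2 + O}\right) \left(-181\right) = 37648 - 181 \sqrt{-2 + O}$)
$\left(-173960 + Q{\left(v{\left(\frac{1}{-10},-8 \right)} \right)}\right) + 214573 = \left(-173960 + \left(37648 - 181 \sqrt{-2 - 1}\right)\right) + 214573 = \left(-173960 + \left(37648 - 181 \sqrt{-3}\right)\right) + 214573 = \left(-173960 + \left(37648 - 181 i \sqrt{3}\right)\right) + 214573 = \left(-136312 - 181 i \sqrt{3}\right) + 214573 = 78261 - 181 i \sqrt{3}$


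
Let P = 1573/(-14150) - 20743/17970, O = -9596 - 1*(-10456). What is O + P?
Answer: 10917757487/12713775 ≈ 858.73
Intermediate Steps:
O = 860 (O = -9596 + 10456 = 860)
P = -16089013/12713775 (P = 1573*(-1/14150) - 20743*1/17970 = -1573/14150 - 20743/17970 = -16089013/12713775 ≈ -1.2655)
O + P = 860 - 16089013/12713775 = 10917757487/12713775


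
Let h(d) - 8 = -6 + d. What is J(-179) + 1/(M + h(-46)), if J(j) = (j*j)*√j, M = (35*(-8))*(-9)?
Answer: 1/2476 + 32041*I*√179 ≈ 0.00040388 + 4.2868e+5*I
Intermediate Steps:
M = 2520 (M = -280*(-9) = 2520)
h(d) = 2 + d (h(d) = 8 + (-6 + d) = 2 + d)
J(j) = j^(5/2) (J(j) = j²*√j = j^(5/2))
J(-179) + 1/(M + h(-46)) = (-179)^(5/2) + 1/(2520 + (2 - 46)) = 32041*I*√179 + 1/(2520 - 44) = 32041*I*√179 + 1/2476 = 1/2476 + 32041*I*√179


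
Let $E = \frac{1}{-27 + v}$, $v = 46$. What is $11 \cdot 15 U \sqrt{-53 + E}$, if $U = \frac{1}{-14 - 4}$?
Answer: $- \frac{55 i \sqrt{19114}}{114} \approx - 66.701 i$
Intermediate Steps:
$U = - \frac{1}{18}$ ($U = \frac{1}{-18} = - \frac{1}{18} \approx -0.055556$)
$E = \frac{1}{19}$ ($E = \frac{1}{-27 + 46} = \frac{1}{19} \approx 0.052632$)
$11 \cdot 15 U \sqrt{-53 + E} = 11 \cdot 15 \left(- \frac{1}{18}\right) \sqrt{-53 + \frac{1}{19}} = 165 \left(- \frac{1}{18}\right) \sqrt{- \frac{1006}{19}} = - \frac{55 \frac{i \sqrt{19114}}{19}}{6} = - \frac{55 i \sqrt{19114}}{114}$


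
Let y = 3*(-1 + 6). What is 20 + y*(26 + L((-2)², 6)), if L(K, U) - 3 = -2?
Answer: 425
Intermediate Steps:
L(K, U) = 1 (L(K, U) = 3 - 2 = 1)
y = 15 (y = 3*5 = 15)
20 + y*(26 + L((-2)², 6)) = 20 + 15*(26 + 1) = 20 + 15*27 = 20 + 405 = 425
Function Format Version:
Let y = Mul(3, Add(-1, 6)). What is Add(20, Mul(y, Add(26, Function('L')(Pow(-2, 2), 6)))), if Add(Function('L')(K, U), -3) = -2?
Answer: 425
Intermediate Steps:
Function('L')(K, U) = 1 (Function('L')(K, U) = Add(3, -2) = 1)
y = 15 (y = Mul(3, 5) = 15)
Add(20, Mul(y, Add(26, Function('L')(Pow(-2, 2), 6)))) = Add(20, Mul(15, Add(26, 1))) = Add(20, Mul(15, 27)) = Add(20, 405) = 425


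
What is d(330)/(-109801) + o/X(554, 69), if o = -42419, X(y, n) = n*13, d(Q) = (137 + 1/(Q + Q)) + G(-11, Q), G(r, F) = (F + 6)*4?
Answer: -78844227463/1666779180 ≈ -47.303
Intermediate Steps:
G(r, F) = 24 + 4*F (G(r, F) = (6 + F)*4 = 24 + 4*F)
d(Q) = 161 + 1/(2*Q) + 4*Q (d(Q) = (137 + 1/(Q + Q)) + (24 + 4*Q) = (137 + 1/(2*Q)) + (24 + 4*Q) = 161 + 1/(2*Q) + 4*Q)
X(y, n) = 13*n
d(330)/(-109801) + o/X(554, 69) = (161 + (½)/330 + 4*330)/(-109801) - 42419/(13*69) = (161 + (½)*(1/330) + 1320)*(-1/109801) - 42419/897 = (161 + 1/660 + 1320)*(-1/109801) - 42419*1/897 = (977461/660)*(-1/109801) - 3263/69 = -977461/72468660 - 3263/69 = -78844227463/1666779180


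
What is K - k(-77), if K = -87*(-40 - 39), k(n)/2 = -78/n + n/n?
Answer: 528911/77 ≈ 6869.0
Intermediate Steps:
k(n) = 2 - 156/n (k(n) = 2*(-78/n + n/n) = 2*(-78/n + 1) = 2*(1 - 78/n) = 2 - 156/n)
K = 6873 (K = -87*(-79) = 6873)
K - k(-77) = 6873 - (2 - 156/(-77)) = 6873 - (2 - 156*(-1/77)) = 6873 - (2 + 156/77) = 6873 - 1*310/77 = 6873 - 310/77 = 528911/77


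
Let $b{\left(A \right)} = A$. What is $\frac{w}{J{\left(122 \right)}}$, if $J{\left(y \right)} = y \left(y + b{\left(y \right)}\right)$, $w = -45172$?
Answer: $- \frac{11293}{7442} \approx -1.5175$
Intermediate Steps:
$J{\left(y \right)} = 2 y^{2}$ ($J{\left(y \right)} = y \left(y + y\right) = y 2 y = 2 y^{2}$)
$\frac{w}{J{\left(122 \right)}} = - \frac{45172}{2 \cdot 122^{2}} = - \frac{45172}{2 \cdot 14884} = - \frac{45172}{29768} = \left(-45172\right) \frac{1}{29768} = - \frac{11293}{7442}$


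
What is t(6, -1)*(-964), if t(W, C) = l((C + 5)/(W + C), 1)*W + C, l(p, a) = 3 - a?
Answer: -10604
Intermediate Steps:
t(W, C) = C + 2*W (t(W, C) = (3 - 1*1)*W + C = (3 - 1)*W + C = 2*W + C = C + 2*W)
t(6, -1)*(-964) = (-1 + 2*6)*(-964) = (-1 + 12)*(-964) = 11*(-964) = -10604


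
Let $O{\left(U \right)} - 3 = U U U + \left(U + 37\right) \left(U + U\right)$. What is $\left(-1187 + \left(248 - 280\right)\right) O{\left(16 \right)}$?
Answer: $-7064105$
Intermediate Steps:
$O{\left(U \right)} = 3 + U^{3} + 2 U \left(37 + U\right)$ ($O{\left(U \right)} = 3 + \left(U U U + \left(U + 37\right) \left(U + U\right)\right) = 3 + \left(U^{2} U + \left(37 + U\right) 2 U\right) = 3 + \left(U^{3} + 2 U \left(37 + U\right)\right) = 3 + U^{3} + 2 U \left(37 + U\right)$)
$\left(-1187 + \left(248 - 280\right)\right) O{\left(16 \right)} = \left(-1187 + \left(248 - 280\right)\right) \left(3 + 16^{3} + 2 \cdot 16^{2} + 74 \cdot 16\right) = \left(-1187 - 32\right) \left(3 + 4096 + 2 \cdot 256 + 1184\right) = - 1219 \left(3 + 4096 + 512 + 1184\right) = \left(-1219\right) 5795 = -7064105$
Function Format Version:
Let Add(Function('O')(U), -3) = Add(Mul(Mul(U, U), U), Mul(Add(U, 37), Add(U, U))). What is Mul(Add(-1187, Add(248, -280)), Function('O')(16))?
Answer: -7064105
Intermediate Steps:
Function('O')(U) = Add(3, Pow(U, 3), Mul(2, U, Add(37, U))) (Function('O')(U) = Add(3, Add(Mul(Mul(U, U), U), Mul(Add(U, 37), Add(U, U)))) = Add(3, Add(Mul(Pow(U, 2), U), Mul(Add(37, U), Mul(2, U)))) = Add(3, Add(Pow(U, 3), Mul(2, U, Add(37, U)))) = Add(3, Pow(U, 3), Mul(2, U, Add(37, U))))
Mul(Add(-1187, Add(248, -280)), Function('O')(16)) = Mul(Add(-1187, Add(248, -280)), Add(3, Pow(16, 3), Mul(2, Pow(16, 2)), Mul(74, 16))) = Mul(Add(-1187, -32), Add(3, 4096, Mul(2, 256), 1184)) = Mul(-1219, Add(3, 4096, 512, 1184)) = Mul(-1219, 5795) = -7064105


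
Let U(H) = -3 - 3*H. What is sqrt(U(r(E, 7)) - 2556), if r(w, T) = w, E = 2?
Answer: 3*I*sqrt(285) ≈ 50.646*I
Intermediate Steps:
sqrt(U(r(E, 7)) - 2556) = sqrt((-3 - 3*2) - 2556) = sqrt((-3 - 6) - 2556) = sqrt(-9 - 2556) = sqrt(-2565) = 3*I*sqrt(285)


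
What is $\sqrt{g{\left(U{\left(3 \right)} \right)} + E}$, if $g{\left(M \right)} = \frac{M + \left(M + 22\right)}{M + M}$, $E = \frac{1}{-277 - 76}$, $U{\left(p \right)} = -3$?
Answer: $\frac{i \sqrt{2993793}}{1059} \approx 1.6339 i$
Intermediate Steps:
$E = - \frac{1}{353}$ ($E = \frac{1}{-353} = - \frac{1}{353} \approx -0.0028329$)
$g{\left(M \right)} = \frac{22 + 2 M}{2 M}$ ($g{\left(M \right)} = \frac{M + \left(22 + M\right)}{2 M} = \left(22 + 2 M\right) \frac{1}{2 M} = \frac{22 + 2 M}{2 M}$)
$\sqrt{g{\left(U{\left(3 \right)} \right)} + E} = \sqrt{\frac{11 - 3}{-3} - \frac{1}{353}} = \sqrt{\left(- \frac{1}{3}\right) 8 - \frac{1}{353}} = \sqrt{- \frac{8}{3} - \frac{1}{353}} = \sqrt{- \frac{2827}{1059}} = \frac{i \sqrt{2993793}}{1059}$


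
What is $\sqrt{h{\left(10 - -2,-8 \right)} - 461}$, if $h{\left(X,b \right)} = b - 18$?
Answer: $i \sqrt{487} \approx 22.068 i$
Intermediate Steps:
$h{\left(X,b \right)} = -18 + b$
$\sqrt{h{\left(10 - -2,-8 \right)} - 461} = \sqrt{\left(-18 - 8\right) - 461} = \sqrt{-26 - 461} = \sqrt{-487} = i \sqrt{487}$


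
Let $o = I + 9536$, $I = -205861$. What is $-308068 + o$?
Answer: $-504393$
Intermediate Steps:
$o = -196325$ ($o = -205861 + 9536 = -196325$)
$-308068 + o = -308068 - 196325 = -504393$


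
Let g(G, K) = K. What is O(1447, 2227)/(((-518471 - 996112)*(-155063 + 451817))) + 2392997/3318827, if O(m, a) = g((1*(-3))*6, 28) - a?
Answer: 358517667191378609/497225072065719438 ≈ 0.72104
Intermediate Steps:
O(m, a) = 28 - a
O(1447, 2227)/(((-518471 - 996112)*(-155063 + 451817))) + 2392997/3318827 = (28 - 1*2227)/(((-518471 - 996112)*(-155063 + 451817))) + 2392997/3318827 = (28 - 2227)/((-1514583*296754)) + 2392997*(1/3318827) = -2199/(-449458563582) + 2392997/3318827 = -2199*(-1/449458563582) + 2392997/3318827 = 733/149819521194 + 2392997/3318827 = 358517667191378609/497225072065719438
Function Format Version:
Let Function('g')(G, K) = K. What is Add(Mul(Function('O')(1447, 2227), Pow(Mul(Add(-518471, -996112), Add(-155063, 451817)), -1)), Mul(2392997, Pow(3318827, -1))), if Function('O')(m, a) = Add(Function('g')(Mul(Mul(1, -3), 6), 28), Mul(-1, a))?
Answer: Rational(358517667191378609, 497225072065719438) ≈ 0.72104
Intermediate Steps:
Function('O')(m, a) = Add(28, Mul(-1, a))
Add(Mul(Function('O')(1447, 2227), Pow(Mul(Add(-518471, -996112), Add(-155063, 451817)), -1)), Mul(2392997, Pow(3318827, -1))) = Add(Mul(Add(28, Mul(-1, 2227)), Pow(Mul(Add(-518471, -996112), Add(-155063, 451817)), -1)), Mul(2392997, Pow(3318827, -1))) = Add(Mul(Add(28, -2227), Pow(Mul(-1514583, 296754), -1)), Mul(2392997, Rational(1, 3318827))) = Add(Mul(-2199, Pow(-449458563582, -1)), Rational(2392997, 3318827)) = Add(Mul(-2199, Rational(-1, 449458563582)), Rational(2392997, 3318827)) = Add(Rational(733, 149819521194), Rational(2392997, 3318827)) = Rational(358517667191378609, 497225072065719438)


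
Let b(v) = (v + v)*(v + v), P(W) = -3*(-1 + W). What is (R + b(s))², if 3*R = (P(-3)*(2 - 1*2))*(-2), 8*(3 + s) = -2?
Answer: 28561/16 ≈ 1785.1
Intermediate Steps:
s = -13/4 (s = -3 + (⅛)*(-2) = -3 - ¼ = -13/4 ≈ -3.2500)
P(W) = 3 - 3*W
R = 0 (R = (((3 - 3*(-3))*(2 - 1*2))*(-2))/3 = (((3 + 9)*(2 - 2))*(-2))/3 = ((12*0)*(-2))/3 = (0*(-2))/3 = (⅓)*0 = 0)
b(v) = 4*v² (b(v) = (2*v)*(2*v) = 4*v²)
(R + b(s))² = (0 + 4*(-13/4)²)² = (0 + 4*(169/16))² = (0 + 169/4)² = (169/4)² = 28561/16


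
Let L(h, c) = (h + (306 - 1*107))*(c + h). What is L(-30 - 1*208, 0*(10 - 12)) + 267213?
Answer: 276495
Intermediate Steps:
L(h, c) = (199 + h)*(c + h) (L(h, c) = (h + (306 - 107))*(c + h) = (h + 199)*(c + h) = (199 + h)*(c + h))
L(-30 - 1*208, 0*(10 - 12)) + 267213 = ((-30 - 1*208)² + 199*(0*(10 - 12)) + 199*(-30 - 1*208) + (0*(10 - 12))*(-30 - 1*208)) + 267213 = ((-30 - 208)² + 199*(0*(-2)) + 199*(-30 - 208) + (0*(-2))*(-30 - 208)) + 267213 = ((-238)² + 199*0 + 199*(-238) + 0*(-238)) + 267213 = (56644 + 0 - 47362 + 0) + 267213 = 9282 + 267213 = 276495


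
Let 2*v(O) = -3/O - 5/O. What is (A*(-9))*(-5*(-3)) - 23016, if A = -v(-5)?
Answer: -22908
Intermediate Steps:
v(O) = -4/O (v(O) = (-3/O - 5/O)/2 = (-8/O)/2 = -4/O)
A = -4/5 (A = -(-4)/(-5) = -(-4)*(-1)/5 = -1*4/5 = -4/5 ≈ -0.80000)
(A*(-9))*(-5*(-3)) - 23016 = (-4/5*(-9))*(-5*(-3)) - 23016 = (36/5)*15 - 23016 = 108 - 23016 = -22908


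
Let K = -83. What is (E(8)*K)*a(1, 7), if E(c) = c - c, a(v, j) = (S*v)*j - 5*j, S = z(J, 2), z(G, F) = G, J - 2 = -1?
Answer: 0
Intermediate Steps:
J = 1 (J = 2 - 1 = 1)
S = 1
a(v, j) = -5*j + j*v (a(v, j) = (1*v)*j - 5*j = v*j - 5*j = j*v - 5*j = -5*j + j*v)
E(c) = 0
(E(8)*K)*a(1, 7) = (0*(-83))*(7*(-5 + 1)) = 0*(7*(-4)) = 0*(-28) = 0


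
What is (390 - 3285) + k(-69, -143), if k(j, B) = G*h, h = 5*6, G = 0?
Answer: -2895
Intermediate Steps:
h = 30
k(j, B) = 0 (k(j, B) = 0*30 = 0)
(390 - 3285) + k(-69, -143) = (390 - 3285) + 0 = -2895 + 0 = -2895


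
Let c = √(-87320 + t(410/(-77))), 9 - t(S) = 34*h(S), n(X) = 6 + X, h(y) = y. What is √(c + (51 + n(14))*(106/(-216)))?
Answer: √(-66932481 + 24948*I*√516593539)/1386 ≈ 11.454 + 12.885*I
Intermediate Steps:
t(S) = 9 - 34*S
c = I*√516593539/77 (c = √(-87320 + (9 - 13940/(-77))) = √(-87320 + (9 - 13940*(-1)/77)) = √(-87320 + (9 - 34*(-410/77))) = √(-87320 + (9 + 13940/77)) = √(-87320 + 14633/77) = √(-6709007/77) = I*√516593539/77 ≈ 295.18*I)
√(c + (51 + n(14))*(106/(-216))) = √(I*√516593539/77 + (51 + (6 + 14))*(106/(-216))) = √(I*√516593539/77 + (51 + 20)*(106*(-1/216))) = √(I*√516593539/77 + 71*(-53/108)) = √(I*√516593539/77 - 3763/108) = √(-3763/108 + I*√516593539/77)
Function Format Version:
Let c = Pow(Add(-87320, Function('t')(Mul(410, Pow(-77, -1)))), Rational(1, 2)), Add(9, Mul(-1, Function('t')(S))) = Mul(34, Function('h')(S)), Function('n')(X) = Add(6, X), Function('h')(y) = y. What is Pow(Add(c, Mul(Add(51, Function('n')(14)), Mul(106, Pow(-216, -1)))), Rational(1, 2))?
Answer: Mul(Rational(1, 1386), Pow(Add(-66932481, Mul(24948, I, Pow(516593539, Rational(1, 2)))), Rational(1, 2))) ≈ Add(11.454, Mul(12.885, I))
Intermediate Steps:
Function('t')(S) = Add(9, Mul(-34, S)) (Function('t')(S) = Add(9, Mul(-1, Mul(34, S))) = Add(9, Mul(-34, S)))
c = Mul(Rational(1, 77), I, Pow(516593539, Rational(1, 2))) (c = Pow(Add(-87320, Add(9, Mul(-34, Mul(410, Pow(-77, -1))))), Rational(1, 2)) = Pow(Add(-87320, Add(9, Mul(-34, Mul(410, Rational(-1, 77))))), Rational(1, 2)) = Pow(Add(-87320, Add(9, Mul(-34, Rational(-410, 77)))), Rational(1, 2)) = Pow(Add(-87320, Add(9, Rational(13940, 77))), Rational(1, 2)) = Pow(Add(-87320, Rational(14633, 77)), Rational(1, 2)) = Pow(Rational(-6709007, 77), Rational(1, 2)) = Mul(Rational(1, 77), I, Pow(516593539, Rational(1, 2))) ≈ Mul(295.18, I))
Pow(Add(c, Mul(Add(51, Function('n')(14)), Mul(106, Pow(-216, -1)))), Rational(1, 2)) = Pow(Add(Mul(Rational(1, 77), I, Pow(516593539, Rational(1, 2))), Mul(Add(51, Add(6, 14)), Mul(106, Pow(-216, -1)))), Rational(1, 2)) = Pow(Add(Mul(Rational(1, 77), I, Pow(516593539, Rational(1, 2))), Mul(Add(51, 20), Mul(106, Rational(-1, 216)))), Rational(1, 2)) = Pow(Add(Mul(Rational(1, 77), I, Pow(516593539, Rational(1, 2))), Mul(71, Rational(-53, 108))), Rational(1, 2)) = Pow(Add(Mul(Rational(1, 77), I, Pow(516593539, Rational(1, 2))), Rational(-3763, 108)), Rational(1, 2)) = Pow(Add(Rational(-3763, 108), Mul(Rational(1, 77), I, Pow(516593539, Rational(1, 2)))), Rational(1, 2))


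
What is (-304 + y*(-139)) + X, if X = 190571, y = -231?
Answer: 222376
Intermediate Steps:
(-304 + y*(-139)) + X = (-304 - 231*(-139)) + 190571 = (-304 + 32109) + 190571 = 31805 + 190571 = 222376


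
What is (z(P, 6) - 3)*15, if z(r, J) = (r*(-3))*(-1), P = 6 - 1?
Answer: 180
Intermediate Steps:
P = 5
z(r, J) = 3*r (z(r, J) = -3*r*(-1) = 3*r)
(z(P, 6) - 3)*15 = (3*5 - 3)*15 = (15 - 3)*15 = 12*15 = 180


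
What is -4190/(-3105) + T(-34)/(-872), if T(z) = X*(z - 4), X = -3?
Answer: 329971/270756 ≈ 1.2187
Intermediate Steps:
T(z) = 12 - 3*z (T(z) = -3*(z - 4) = -3*(-4 + z) = 12 - 3*z)
-4190/(-3105) + T(-34)/(-872) = -4190/(-3105) + (12 - 3*(-34))/(-872) = -4190*(-1/3105) + (12 + 102)*(-1/872) = 838/621 + 114*(-1/872) = 838/621 - 57/436 = 329971/270756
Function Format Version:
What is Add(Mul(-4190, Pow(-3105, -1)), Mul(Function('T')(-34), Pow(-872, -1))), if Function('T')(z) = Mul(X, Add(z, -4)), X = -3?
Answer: Rational(329971, 270756) ≈ 1.2187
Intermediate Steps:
Function('T')(z) = Add(12, Mul(-3, z)) (Function('T')(z) = Mul(-3, Add(z, -4)) = Mul(-3, Add(-4, z)) = Add(12, Mul(-3, z)))
Add(Mul(-4190, Pow(-3105, -1)), Mul(Function('T')(-34), Pow(-872, -1))) = Add(Mul(-4190, Pow(-3105, -1)), Mul(Add(12, Mul(-3, -34)), Pow(-872, -1))) = Add(Mul(-4190, Rational(-1, 3105)), Mul(Add(12, 102), Rational(-1, 872))) = Add(Rational(838, 621), Mul(114, Rational(-1, 872))) = Add(Rational(838, 621), Rational(-57, 436)) = Rational(329971, 270756)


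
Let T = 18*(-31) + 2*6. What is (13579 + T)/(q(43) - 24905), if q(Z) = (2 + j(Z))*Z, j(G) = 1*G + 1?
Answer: -13033/22927 ≈ -0.56846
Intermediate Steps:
j(G) = 1 + G (j(G) = G + 1 = 1 + G)
q(Z) = Z*(3 + Z) (q(Z) = (2 + (1 + Z))*Z = (3 + Z)*Z = Z*(3 + Z))
T = -546 (T = -558 + 12 = -546)
(13579 + T)/(q(43) - 24905) = (13579 - 546)/(43*(3 + 43) - 24905) = 13033/(43*46 - 24905) = 13033/(1978 - 24905) = 13033/(-22927) = 13033*(-1/22927) = -13033/22927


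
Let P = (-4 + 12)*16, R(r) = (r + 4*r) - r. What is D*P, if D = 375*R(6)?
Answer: 1152000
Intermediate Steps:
R(r) = 4*r (R(r) = 5*r - r = 4*r)
P = 128 (P = 8*16 = 128)
D = 9000 (D = 375*(4*6) = 375*24 = 9000)
D*P = 9000*128 = 1152000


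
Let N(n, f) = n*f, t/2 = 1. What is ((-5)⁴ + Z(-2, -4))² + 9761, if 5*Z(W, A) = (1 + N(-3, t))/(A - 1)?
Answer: 10015901/25 ≈ 4.0064e+5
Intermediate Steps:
t = 2 (t = 2*1 = 2)
N(n, f) = f*n
Z(W, A) = -1/(-1 + A) (Z(W, A) = ((1 + 2*(-3))/(A - 1))/5 = ((1 - 6)/(-1 + A))/5 = (-5/(-1 + A))/5 = -1/(-1 + A))
((-5)⁴ + Z(-2, -4))² + 9761 = ((-5)⁴ - 1/(-1 - 4))² + 9761 = (625 - 1/(-5))² + 9761 = (625 - 1*(-⅕))² + 9761 = (625 + ⅕)² + 9761 = (3126/5)² + 9761 = 9771876/25 + 9761 = 10015901/25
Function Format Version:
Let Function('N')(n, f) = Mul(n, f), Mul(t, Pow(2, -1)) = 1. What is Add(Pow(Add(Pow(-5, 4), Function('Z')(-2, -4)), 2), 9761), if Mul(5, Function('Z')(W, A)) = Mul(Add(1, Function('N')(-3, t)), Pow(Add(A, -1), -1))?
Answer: Rational(10015901, 25) ≈ 4.0064e+5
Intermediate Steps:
t = 2 (t = Mul(2, 1) = 2)
Function('N')(n, f) = Mul(f, n)
Function('Z')(W, A) = Mul(-1, Pow(Add(-1, A), -1)) (Function('Z')(W, A) = Mul(Rational(1, 5), Mul(Add(1, Mul(2, -3)), Pow(Add(A, -1), -1))) = Mul(Rational(1, 5), Mul(Add(1, -6), Pow(Add(-1, A), -1))) = Mul(Rational(1, 5), Mul(-5, Pow(Add(-1, A), -1))) = Mul(-1, Pow(Add(-1, A), -1)))
Add(Pow(Add(Pow(-5, 4), Function('Z')(-2, -4)), 2), 9761) = Add(Pow(Add(Pow(-5, 4), Mul(-1, Pow(Add(-1, -4), -1))), 2), 9761) = Add(Pow(Add(625, Mul(-1, Pow(-5, -1))), 2), 9761) = Add(Pow(Add(625, Mul(-1, Rational(-1, 5))), 2), 9761) = Add(Pow(Add(625, Rational(1, 5)), 2), 9761) = Add(Pow(Rational(3126, 5), 2), 9761) = Add(Rational(9771876, 25), 9761) = Rational(10015901, 25)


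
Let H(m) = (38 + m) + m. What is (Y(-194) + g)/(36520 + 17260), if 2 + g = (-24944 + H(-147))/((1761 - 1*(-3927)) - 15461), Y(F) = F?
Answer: -472577/131397985 ≈ -0.0035965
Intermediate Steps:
H(m) = 38 + 2*m
g = 5654/9773 (g = -2 + (-24944 + (38 + 2*(-147)))/((1761 - 1*(-3927)) - 15461) = -2 + (-24944 + (38 - 294))/((1761 + 3927) - 15461) = -2 + (-24944 - 256)/(5688 - 15461) = -2 - 25200/(-9773) = -2 - 25200*(-1/9773) = -2 + 25200/9773 = 5654/9773 ≈ 0.57853)
(Y(-194) + g)/(36520 + 17260) = (-194 + 5654/9773)/(36520 + 17260) = -1890308/9773/53780 = -1890308/9773*1/53780 = -472577/131397985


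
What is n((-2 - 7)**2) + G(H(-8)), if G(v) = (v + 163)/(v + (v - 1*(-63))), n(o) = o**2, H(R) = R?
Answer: 308522/47 ≈ 6564.3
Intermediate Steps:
G(v) = (163 + v)/(63 + 2*v) (G(v) = (163 + v)/(v + (v + 63)) = (163 + v)/(v + (63 + v)) = (163 + v)/(63 + 2*v))
n((-2 - 7)**2) + G(H(-8)) = ((-2 - 7)**2)**2 + (163 - 8)/(63 + 2*(-8)) = ((-9)**2)**2 + 155/(63 - 16) = 81**2 + 155/47 = 6561 + (1/47)*155 = 6561 + 155/47 = 308522/47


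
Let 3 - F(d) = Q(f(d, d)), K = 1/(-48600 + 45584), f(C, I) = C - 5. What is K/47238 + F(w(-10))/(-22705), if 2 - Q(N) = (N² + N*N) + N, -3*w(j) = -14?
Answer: -379987603/9704330971920 ≈ -3.9156e-5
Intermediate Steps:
w(j) = 14/3 (w(j) = -⅓*(-14) = 14/3)
f(C, I) = -5 + C
Q(N) = 2 - N - 2*N² (Q(N) = 2 - ((N² + N*N) + N) = 2 - ((N² + N²) + N) = 2 - (2*N² + N) = 2 - (N + 2*N²) = 2 + (-N - 2*N²) = 2 - N - 2*N²)
K = -1/3016 (K = 1/(-3016) = -1/3016 ≈ -0.00033156)
F(d) = -4 + d + 2*(-5 + d)² (F(d) = 3 - (2 - (-5 + d) - 2*(-5 + d)²) = 3 - (2 + (5 - d) - 2*(-5 + d)²) = 3 - (7 - d - 2*(-5 + d)²) = 3 + (-7 + d + 2*(-5 + d)²) = -4 + d + 2*(-5 + d)²)
K/47238 + F(w(-10))/(-22705) = -1/3016/47238 + (-4 + 14/3 + 2*(-5 + 14/3)²)/(-22705) = -1/3016*1/47238 + (-4 + 14/3 + 2*(-⅓)²)*(-1/22705) = -1/142469808 + (-4 + 14/3 + 2*(⅑))*(-1/22705) = -1/142469808 + (-4 + 14/3 + 2/9)*(-1/22705) = -1/142469808 + (8/9)*(-1/22705) = -1/142469808 - 8/204345 = -379987603/9704330971920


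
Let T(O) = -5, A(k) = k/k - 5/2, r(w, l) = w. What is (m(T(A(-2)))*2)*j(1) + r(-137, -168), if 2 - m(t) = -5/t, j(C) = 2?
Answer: -133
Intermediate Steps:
A(k) = -3/2 (A(k) = 1 - 5*½ = 1 - 5/2 = -3/2)
m(t) = 2 + 5/t (m(t) = 2 - (-5)/t = 2 + 5/t)
(m(T(A(-2)))*2)*j(1) + r(-137, -168) = ((2 + 5/(-5))*2)*2 - 137 = ((2 + 5*(-⅕))*2)*2 - 137 = ((2 - 1)*2)*2 - 137 = (1*2)*2 - 137 = 2*2 - 137 = 4 - 137 = -133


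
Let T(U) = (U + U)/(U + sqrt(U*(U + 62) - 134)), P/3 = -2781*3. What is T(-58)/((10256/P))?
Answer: -21049389/4781860 - 725841*I*sqrt(366)/9563720 ≈ -4.4019 - 1.452*I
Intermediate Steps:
P = -25029 (P = 3*(-2781*3) = 3*(-8343) = -25029)
T(U) = 2*U/(U + sqrt(-134 + U*(62 + U))) (T(U) = (2*U)/(U + sqrt(U*(62 + U) - 134)) = (2*U)/(U + sqrt(-134 + U*(62 + U))) = 2*U/(U + sqrt(-134 + U*(62 + U))))
T(-58)/((10256/P)) = (2*(-58)/(-58 + sqrt(-134 + (-58)**2 + 62*(-58))))/((10256/(-25029))) = (2*(-58)/(-58 + sqrt(-134 + 3364 - 3596)))/((10256*(-1/25029))) = (2*(-58)/(-58 + sqrt(-366)))/(-10256/25029) = (2*(-58)/(-58 + I*sqrt(366)))*(-25029/10256) = -116/(-58 + I*sqrt(366))*(-25029/10256) = 725841/(2564*(-58 + I*sqrt(366)))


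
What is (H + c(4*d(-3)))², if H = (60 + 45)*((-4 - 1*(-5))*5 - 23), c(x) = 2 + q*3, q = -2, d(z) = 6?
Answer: 3587236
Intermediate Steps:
c(x) = -4 (c(x) = 2 - 2*3 = 2 - 6 = -4)
H = -1890 (H = 105*((-4 + 5)*5 - 23) = 105*(1*5 - 23) = 105*(5 - 23) = 105*(-18) = -1890)
(H + c(4*d(-3)))² = (-1890 - 4)² = (-1894)² = 3587236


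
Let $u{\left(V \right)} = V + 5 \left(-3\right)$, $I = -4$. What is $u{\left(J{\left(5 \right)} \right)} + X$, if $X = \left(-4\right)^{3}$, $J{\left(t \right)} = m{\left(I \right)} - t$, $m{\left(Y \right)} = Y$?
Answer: $-88$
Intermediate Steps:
$J{\left(t \right)} = -4 - t$
$u{\left(V \right)} = -15 + V$ ($u{\left(V \right)} = V - 15 = -15 + V$)
$X = -64$
$u{\left(J{\left(5 \right)} \right)} + X = \left(-15 - 9\right) - 64 = -24 - 64 = -88$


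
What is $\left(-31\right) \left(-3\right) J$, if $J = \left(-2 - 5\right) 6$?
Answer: $-3906$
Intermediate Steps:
$J = -42$ ($J = \left(-7\right) 6 = -42$)
$\left(-31\right) \left(-3\right) J = \left(-31\right) \left(-3\right) \left(-42\right) = 93 \left(-42\right) = -3906$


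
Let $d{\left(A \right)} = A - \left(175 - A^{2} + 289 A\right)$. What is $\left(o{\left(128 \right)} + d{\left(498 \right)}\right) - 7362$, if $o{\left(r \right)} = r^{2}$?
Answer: $113427$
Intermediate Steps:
$d{\left(A \right)} = -175 + A^{2} - 288 A$ ($d{\left(A \right)} = A - \left(175 - A^{2} + 289 A\right) = -175 + A^{2} - 288 A$)
$\left(o{\left(128 \right)} + d{\left(498 \right)}\right) - 7362 = \left(128^{2} - \left(143599 - 248004\right)\right) - 7362 = \left(16384 - -104405\right) - 7362 = \left(16384 + 104405\right) - 7362 = 120789 - 7362 = 113427$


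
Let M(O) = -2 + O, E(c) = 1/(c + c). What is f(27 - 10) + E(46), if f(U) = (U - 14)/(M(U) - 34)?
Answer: -257/1748 ≈ -0.14703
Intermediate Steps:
E(c) = 1/(2*c)
f(U) = (-14 + U)/(-36 + U) (f(U) = (U - 14)/((-2 + U) - 34) = (-14 + U)/(-36 + U))
f(27 - 10) + E(46) = (-14 + (27 - 10))/(-36 + (27 - 10)) + (1/2)/46 = (-14 + 17)/(-36 + 17) + (1/2)*(1/46) = 3/(-19) + 1/92 = -1/19*3 + 1/92 = -3/19 + 1/92 = -257/1748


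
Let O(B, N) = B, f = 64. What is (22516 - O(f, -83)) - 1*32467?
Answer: -10015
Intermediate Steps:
(22516 - O(f, -83)) - 1*32467 = (22516 - 1*64) - 1*32467 = (22516 - 64) - 32467 = 22452 - 32467 = -10015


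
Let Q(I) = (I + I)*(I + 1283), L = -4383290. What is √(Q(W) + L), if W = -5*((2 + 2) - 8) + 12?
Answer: 11*I*√35530 ≈ 2073.4*I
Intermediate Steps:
W = 32 (W = -5*(4 - 8) + 12 = -5*(-4) + 12 = 20 + 12 = 32)
Q(I) = 2*I*(1283 + I) (Q(I) = (2*I)*(1283 + I) = 2*I*(1283 + I))
√(Q(W) + L) = √(2*32*(1283 + 32) - 4383290) = √(2*32*1315 - 4383290) = √(84160 - 4383290) = √(-4299130) = 11*I*√35530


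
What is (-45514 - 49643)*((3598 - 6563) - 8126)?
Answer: 1055386287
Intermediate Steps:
(-45514 - 49643)*((3598 - 6563) - 8126) = -95157*(-2965 - 8126) = -95157*(-11091) = 1055386287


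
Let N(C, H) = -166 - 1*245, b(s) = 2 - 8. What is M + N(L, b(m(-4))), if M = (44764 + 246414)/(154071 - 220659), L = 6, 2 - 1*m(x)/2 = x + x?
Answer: -13829423/33294 ≈ -415.37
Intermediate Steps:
m(x) = 4 - 4*x (m(x) = 4 - 2*(x + x) = 4 - 4*x)
b(s) = -6
N(C, H) = -411 (N(C, H) = -166 - 245 = -411)
M = -145589/33294 (M = 291178/(-66588) = 291178*(-1/66588) = -145589/33294 ≈ -4.3728)
M + N(L, b(m(-4))) = -145589/33294 - 411 = -13829423/33294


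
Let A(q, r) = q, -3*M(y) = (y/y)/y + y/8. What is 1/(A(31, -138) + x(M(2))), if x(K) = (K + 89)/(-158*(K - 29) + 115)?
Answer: 18946/587681 ≈ 0.032239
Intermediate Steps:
M(y) = -1/(3*y) - y/24 (M(y) = -((y/y)/y + y/8)/3 = -(1/y + y*(⅛))/3 = -(1/y + y/8)/3 = -1/(3*y) - y/24)
x(K) = (89 + K)/(4697 - 158*K) (x(K) = (89 + K)/(-158*(-29 + K) + 115) = (89 + K)/((4582 - 158*K) + 115) = (89 + K)/(4697 - 158*K))
1/(A(31, -138) + x(M(2))) = 1/(31 + (-89 - (-8 - 1*2²)/(24*2))/(-4697 + 158*((1/24)*(-8 - 1*2²)/2))) = 1/(31 + (-89 - (-8 - 1*4)/(24*2))/(-4697 + 158*((1/24)*(½)*(-8 - 1*4)))) = 1/(31 + (-89 - (-8 - 4)/(24*2))/(-4697 + 158*((1/24)*(½)*(-8 - 4)))) = 1/(31 + (-89 - (-12)/(24*2))/(-4697 + 158*((1/24)*(½)*(-12)))) = 1/(31 + (-89 - 1*(-¼))/(-4697 + 158*(-¼))) = 1/(31 + (-89 + ¼)/(-4697 - 79/2)) = 1/(31 - 355/4/(-9473/2)) = 1/(31 - 2/9473*(-355/4)) = 1/(31 + 355/18946) = 1/(587681/18946) = 18946/587681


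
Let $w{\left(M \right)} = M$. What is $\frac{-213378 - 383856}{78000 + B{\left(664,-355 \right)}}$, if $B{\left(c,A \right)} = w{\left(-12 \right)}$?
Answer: $- \frac{99539}{12998} \approx -7.658$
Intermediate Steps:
$B{\left(c,A \right)} = -12$
$\frac{-213378 - 383856}{78000 + B{\left(664,-355 \right)}} = \frac{-213378 - 383856}{78000 - 12} = - \frac{597234}{77988} = \left(-597234\right) \frac{1}{77988} = - \frac{99539}{12998}$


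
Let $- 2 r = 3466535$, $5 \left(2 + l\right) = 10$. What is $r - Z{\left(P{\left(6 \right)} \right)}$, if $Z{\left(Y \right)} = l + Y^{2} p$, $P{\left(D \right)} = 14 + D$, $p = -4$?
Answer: $- \frac{3463335}{2} \approx -1.7317 \cdot 10^{6}$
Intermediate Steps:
$l = 0$ ($l = -2 + \frac{1}{5} \cdot 10 = -2 + 2 = 0$)
$r = - \frac{3466535}{2}$ ($r = \left(- \frac{1}{2}\right) 3466535 = - \frac{3466535}{2} \approx -1.7333 \cdot 10^{6}$)
$Z{\left(Y \right)} = - 4 Y^{2}$ ($Z{\left(Y \right)} = 0 + Y^{2} \left(-4\right) = 0 - 4 Y^{2} = - 4 Y^{2}$)
$r - Z{\left(P{\left(6 \right)} \right)} = - \frac{3466535}{2} - - 4 \left(14 + 6\right)^{2} = - \frac{3466535}{2} - - 4 \cdot 20^{2} = - \frac{3466535}{2} - \left(-4\right) 400 = - \frac{3466535}{2} - -1600 = - \frac{3466535}{2} + 1600 = - \frac{3463335}{2}$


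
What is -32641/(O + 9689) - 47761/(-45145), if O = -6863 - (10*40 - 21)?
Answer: -1356706778/110469815 ≈ -12.281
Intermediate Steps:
O = -7242 (O = -6863 - (400 - 21) = -6863 - 1*379 = -6863 - 379 = -7242)
-32641/(O + 9689) - 47761/(-45145) = -32641/(-7242 + 9689) - 47761/(-45145) = -32641/2447 - 47761*(-1/45145) = -32641*1/2447 + 47761/45145 = -32641/2447 + 47761/45145 = -1356706778/110469815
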